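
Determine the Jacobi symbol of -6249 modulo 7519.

Pull out -1: (-6249|7519) = (-1|7519)·(6249|7519). Since 7519 ≡ 3 (mod 4), (-1|7519) = -1. Now have -(6249|7519).
6249 ≡ 1 (mod 4), so quadratic reciprocity gives (6249|7519) = (7519|6249). Reduce: 7519 ≡ 1270 (mod 6249). Now have -(1270|6249).
Factor out 2: 1270 = 2·635. Since 6249 ≡ 1 (mod 8), (2|6249) = +1. Now have -(635|6249).
6249 ≡ 1 (mod 4), so quadratic reciprocity gives (635|6249) = (6249|635). Reduce: 6249 ≡ 534 (mod 635). Now have -(534|635).
Factor out 2: 534 = 2·267. Since 635 ≡ 3 (mod 8), (2|635) = -1. Now have (267|635).
Both 267 ≡ 3 and 635 ≡ 3 (mod 4), so reciprocity gives (267|635) = -(635|267). Reduce: 635 ≡ 101 (mod 267). Now have -(101|267).
101 ≡ 1 (mod 4), so quadratic reciprocity gives (101|267) = (267|101). Reduce: 267 ≡ 65 (mod 101). Now have -(65|101).
65 ≡ 1 (mod 4), so quadratic reciprocity gives (65|101) = (101|65). Reduce: 101 ≡ 36 (mod 65). Now have -(36|65).
Factor out 2: 36 = 2^2·9. Since 65 ≡ 1 (mod 8), (2|65) = +1, and (2|65)^2 = +1. Now have -(9|65).
9 ≡ 1 (mod 4), so quadratic reciprocity gives (9|65) = (65|9). Reduce: 65 ≡ 2 (mod 9). Now have -(2|9).
Factor out 2: 2 = 2. Since 9 ≡ 1 (mod 8), (2|9) = +1. Now have -(1|9).
(1|9) = 1. Collecting the sign factors: -1.

-1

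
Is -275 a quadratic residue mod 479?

no

Reduce the numerator: -275 ≡ 204 (mod 479), so (-275|479) = (204|479).
Factor out 2: 204 = 2^2·51. Since 479 ≡ 7 (mod 8), (2|479) = +1, and (2|479)^2 = +1. Now have (51|479).
Both 51 ≡ 3 and 479 ≡ 3 (mod 4), so reciprocity gives (51|479) = -(479|51). Reduce: 479 ≡ 20 (mod 51). Now have -(20|51).
Factor out 2: 20 = 2^2·5. Since 51 ≡ 3 (mod 8), (2|51) = -1, and (2|51)^2 = +1. Now have -(5|51).
5 ≡ 1 (mod 4), so quadratic reciprocity gives (5|51) = (51|5). Reduce: 51 ≡ 1 (mod 5). Now have -(1|5).
(1|5) = 1. Collecting the sign factors: -1.
The Legendre symbol is -1, so x^2 ≡ -275 (mod 479) has no solution.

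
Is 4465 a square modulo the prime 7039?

yes

(4465/7039)
  = (7039/4465)    [QR: 4465 ≡ 1 mod 4, sign kept]
  = (2574/4465)    [7039 ≡ 2574 mod 4465]
  = (1287/4465)    [4465 ≡ 1 mod 8 ⇒ (2/4465) = +1]
  = (4465/1287)    [QR: 4465 ≡ 1 mod 4, sign kept]
  = (604/1287)    [4465 ≡ 604 mod 1287]
  = (151/1287)    [1287 ≡ 7 mod 8 ⇒ (2/1287)^2 = +1]
  = -(1287/151)    [QR: both ≡ 3 mod 4, sign flips]
  = -(79/151)    [1287 ≡ 79 mod 151]
  = (151/79)    [QR: both ≡ 3 mod 4, sign flips]
  = (72/79)    [151 ≡ 72 mod 79]
  = (9/79)    [79 ≡ 7 mod 8 ⇒ (2/79)^3 = +1]
  = (79/9)    [QR: 9 ≡ 1 mod 4, sign kept]
  = (7/9)    [79 ≡ 7 mod 9]
  = (9/7)    [QR: 9 ≡ 1 mod 4, sign kept]
  = (2/7)    [9 ≡ 2 mod 7]
  = (1/7)    [7 ≡ 7 mod 8 ⇒ (2/7) = +1]
  = 1    [(1/7) = 1]
The Legendre symbol is 1, so x^2 ≡ 4465 (mod 7039) has solution.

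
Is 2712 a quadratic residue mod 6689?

no

(2712/6689)
  = (339/6689)    [6689 ≡ 1 mod 8 ⇒ (2/6689)^3 = +1]
  = (6689/339)    [QR: 6689 ≡ 1 mod 4, sign kept]
  = (248/339)    [6689 ≡ 248 mod 339]
  = -(31/339)    [339 ≡ 3 mod 8 ⇒ (2/339)^3 = -1]
  = (339/31)    [QR: both ≡ 3 mod 4, sign flips]
  = (29/31)    [339 ≡ 29 mod 31]
  = (31/29)    [QR: 29 ≡ 1 mod 4, sign kept]
  = (2/29)    [31 ≡ 2 mod 29]
  = -(1/29)    [29 ≡ 5 mod 8 ⇒ (2/29) = -1]
  = -1    [(1/29) = 1]
(2712/6689) = -1, and 6689 is prime, so 2712 is not a quadratic residue mod 6689.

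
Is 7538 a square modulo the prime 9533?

yes

(7538/9533)
  = -(3769/9533)    [9533 ≡ 5 mod 8 ⇒ (2/9533) = -1]
  = -(9533/3769)    [QR: 3769 ≡ 1 mod 4, sign kept]
  = -(1995/3769)    [9533 ≡ 1995 mod 3769]
  = -(3769/1995)    [QR: 3769 ≡ 1 mod 4, sign kept]
  = -(1774/1995)    [3769 ≡ 1774 mod 1995]
  = (887/1995)    [1995 ≡ 3 mod 8 ⇒ (2/1995) = -1]
  = -(1995/887)    [QR: both ≡ 3 mod 4, sign flips]
  = -(221/887)    [1995 ≡ 221 mod 887]
  = -(887/221)    [QR: 221 ≡ 1 mod 4, sign kept]
  = -(3/221)    [887 ≡ 3 mod 221]
  = -(221/3)    [QR: 221 ≡ 1 mod 4, sign kept]
  = -(2/3)    [221 ≡ 2 mod 3]
  = (1/3)    [3 ≡ 3 mod 8 ⇒ (2/3) = -1]
  = 1    [(1/3) = 1]
The Legendre symbol is 1, so x^2 ≡ 7538 (mod 9533) has solution.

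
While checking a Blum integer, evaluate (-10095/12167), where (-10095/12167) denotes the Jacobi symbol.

1

(-10095/12167)
  = (2072/12167)    [-10095 ≡ 2072 mod 12167]
  = (259/12167)    [12167 ≡ 7 mod 8 ⇒ (2/12167)^3 = +1]
  = -(12167/259)    [QR: both ≡ 3 mod 4, sign flips]
  = -(253/259)    [12167 ≡ 253 mod 259]
  = -(259/253)    [QR: 253 ≡ 1 mod 4, sign kept]
  = -(6/253)    [259 ≡ 6 mod 253]
  = (3/253)    [253 ≡ 5 mod 8 ⇒ (2/253) = -1]
  = (253/3)    [QR: 253 ≡ 1 mod 4, sign kept]
  = (1/3)    [253 ≡ 1 mod 3]
  = 1    [(1/3) = 1]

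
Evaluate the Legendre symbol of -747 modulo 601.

-1

Pull out -1: (-747/601) = (-1/601)·(747/601). Since 601 ≡ 1 (mod 4), (-1/601) = +1. Now have (747/601).
Reduce the numerator: 747 ≡ 146 (mod 601), so (747/601) = (146/601).
Factor out 2: 146 = 2·73. Since 601 ≡ 1 (mod 8), (2/601) = +1. Now have (73/601).
73 ≡ 1 (mod 4), so quadratic reciprocity gives (73/601) = (601/73). Reduce: 601 ≡ 17 (mod 73). Now have (17/73).
17 ≡ 1 (mod 4), so quadratic reciprocity gives (17/73) = (73/17). Reduce: 73 ≡ 5 (mod 17). Now have (5/17).
5 ≡ 1 (mod 4), so quadratic reciprocity gives (5/17) = (17/5). Reduce: 17 ≡ 2 (mod 5). Now have (2/5).
Factor out 2: 2 = 2. Since 5 ≡ 5 (mod 8), (2/5) = -1. Now have -(1/5).
(1/5) = 1. Collecting the sign factors: -1.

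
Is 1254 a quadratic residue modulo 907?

no

(1254|907)
  = (347|907)    [1254 ≡ 347 mod 907]
  = -(907|347)    [QR: both ≡ 3 mod 4, sign flips]
  = -(213|347)    [907 ≡ 213 mod 347]
  = -(347|213)    [QR: 213 ≡ 1 mod 4, sign kept]
  = -(134|213)    [347 ≡ 134 mod 213]
  = (67|213)    [213 ≡ 5 mod 8 ⇒ (2|213) = -1]
  = (213|67)    [QR: 213 ≡ 1 mod 4, sign kept]
  = (12|67)    [213 ≡ 12 mod 67]
  = (3|67)    [67 ≡ 3 mod 8 ⇒ (2|67)^2 = +1]
  = -(67|3)    [QR: both ≡ 3 mod 4, sign flips]
  = -(1|3)    [67 ≡ 1 mod 3]
  = -1    [(1|3) = 1]
(1254|907) = -1, and 907 is prime, so 1254 is not a quadratic residue mod 907.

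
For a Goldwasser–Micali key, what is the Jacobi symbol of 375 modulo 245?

0

Reduce the numerator: 375 ≡ 130 (mod 245), so (375/245) = (130/245).
Factor out 2: 130 = 2·65. Since 245 ≡ 5 (mod 8), (2/245) = -1. Now have -(65/245).
65 ≡ 1 (mod 4), so quadratic reciprocity gives (65/245) = (245/65). Reduce: 245 ≡ 50 (mod 65). Now have -(50/65).
Factor out 2: 50 = 2·25. Since 65 ≡ 1 (mod 8), (2/65) = +1. Now have -(25/65).
25 ≡ 1 (mod 4), so quadratic reciprocity gives (25/65) = (65/25). Reduce: 65 ≡ 15 (mod 25). Now have -(15/25).
25 ≡ 1 (mod 4), so quadratic reciprocity gives (15/25) = (25/15). Reduce: 25 ≡ 10 (mod 15). Now have -(10/15).
Factor out 2: 10 = 2·5. Since 15 ≡ 7 (mod 8), (2/15) = +1. Now have -(5/15).
5 ≡ 1 (mod 4), so quadratic reciprocity gives (5/15) = (15/5). Reduce: 15 ≡ 0 (mod 5). Now have -(0/5).
The numerator is now 0 with denominator 5 > 1: the symbol is 0.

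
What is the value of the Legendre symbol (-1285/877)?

1

(-1285/877)
  = (469/877)    [-1285 ≡ 469 mod 877]
  = (877/469)    [QR: 469 ≡ 1 mod 4, sign kept]
  = (408/469)    [877 ≡ 408 mod 469]
  = -(51/469)    [469 ≡ 5 mod 8 ⇒ (2/469)^3 = -1]
  = -(469/51)    [QR: 469 ≡ 1 mod 4, sign kept]
  = -(10/51)    [469 ≡ 10 mod 51]
  = (5/51)    [51 ≡ 3 mod 8 ⇒ (2/51) = -1]
  = (51/5)    [QR: 5 ≡ 1 mod 4, sign kept]
  = (1/5)    [51 ≡ 1 mod 5]
  = 1    [(1/5) = 1]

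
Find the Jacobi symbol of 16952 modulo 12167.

(16952/12167)
  = (4785/12167)    [16952 ≡ 4785 mod 12167]
  = (12167/4785)    [QR: 4785 ≡ 1 mod 4, sign kept]
  = (2597/4785)    [12167 ≡ 2597 mod 4785]
  = (4785/2597)    [QR: 2597 ≡ 1 mod 4, sign kept]
  = (2188/2597)    [4785 ≡ 2188 mod 2597]
  = (547/2597)    [2597 ≡ 5 mod 8 ⇒ (2/2597)^2 = +1]
  = (2597/547)    [QR: 2597 ≡ 1 mod 4, sign kept]
  = (409/547)    [2597 ≡ 409 mod 547]
  = (547/409)    [QR: 409 ≡ 1 mod 4, sign kept]
  = (138/409)    [547 ≡ 138 mod 409]
  = (69/409)    [409 ≡ 1 mod 8 ⇒ (2/409) = +1]
  = (409/69)    [QR: 69 ≡ 1 mod 4, sign kept]
  = (64/69)    [409 ≡ 64 mod 69]
  = (1/69)    [69 ≡ 5 mod 8 ⇒ (2/69)^6 = +1]
  = 1    [(1/69) = 1]

1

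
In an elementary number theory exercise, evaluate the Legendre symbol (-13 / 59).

1

(-13 / 59)
  = (46 / 59)    [-13 ≡ 46 mod 59]
  = -(23 / 59)    [59 ≡ 3 mod 8 ⇒ (2 / 59) = -1]
  = (59 / 23)    [QR: both ≡ 3 mod 4, sign flips]
  = (13 / 23)    [59 ≡ 13 mod 23]
  = (23 / 13)    [QR: 13 ≡ 1 mod 4, sign kept]
  = (10 / 13)    [23 ≡ 10 mod 13]
  = -(5 / 13)    [13 ≡ 5 mod 8 ⇒ (2 / 13) = -1]
  = -(13 / 5)    [QR: 5 ≡ 1 mod 4, sign kept]
  = -(3 / 5)    [13 ≡ 3 mod 5]
  = -(5 / 3)    [QR: 5 ≡ 1 mod 4, sign kept]
  = -(2 / 3)    [5 ≡ 2 mod 3]
  = (1 / 3)    [3 ≡ 3 mod 8 ⇒ (2 / 3) = -1]
  = 1    [(1 / 3) = 1]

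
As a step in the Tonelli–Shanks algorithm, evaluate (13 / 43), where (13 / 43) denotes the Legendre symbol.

1

(13 / 43)
  = (43 / 13)    [QR: 13 ≡ 1 mod 4, sign kept]
  = (4 / 13)    [43 ≡ 4 mod 13]
  = (1 / 13)    [13 ≡ 5 mod 8 ⇒ (2 / 13)^2 = +1]
  = 1    [(1 / 13) = 1]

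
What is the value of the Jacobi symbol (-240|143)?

(-240|143)
  = (46|143)    [-240 ≡ 46 mod 143]
  = (23|143)    [143 ≡ 7 mod 8 ⇒ (2|143) = +1]
  = -(143|23)    [QR: both ≡ 3 mod 4, sign flips]
  = -(5|23)    [143 ≡ 5 mod 23]
  = -(23|5)    [QR: 5 ≡ 1 mod 4, sign kept]
  = -(3|5)    [23 ≡ 3 mod 5]
  = -(5|3)    [QR: 5 ≡ 1 mod 4, sign kept]
  = -(2|3)    [5 ≡ 2 mod 3]
  = (1|3)    [3 ≡ 3 mod 8 ⇒ (2|3) = -1]
  = 1    [(1|3) = 1]

1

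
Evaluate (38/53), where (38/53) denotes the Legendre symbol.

1

(38/53)
  = -(19/53)    [53 ≡ 5 mod 8 ⇒ (2/53) = -1]
  = -(53/19)    [QR: 53 ≡ 1 mod 4, sign kept]
  = -(15/19)    [53 ≡ 15 mod 19]
  = (19/15)    [QR: both ≡ 3 mod 4, sign flips]
  = (4/15)    [19 ≡ 4 mod 15]
  = (1/15)    [15 ≡ 7 mod 8 ⇒ (2/15)^2 = +1]
  = 1    [(1/15) = 1]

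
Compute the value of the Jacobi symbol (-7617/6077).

(-7617/6077)
  = (7617/6077)    [6077 ≡ 1 mod 4 ⇒ (-1/6077) = +1]
  = (1540/6077)    [7617 ≡ 1540 mod 6077]
  = (385/6077)    [6077 ≡ 5 mod 8 ⇒ (2/6077)^2 = +1]
  = (6077/385)    [QR: 385 ≡ 1 mod 4, sign kept]
  = (302/385)    [6077 ≡ 302 mod 385]
  = (151/385)    [385 ≡ 1 mod 8 ⇒ (2/385) = +1]
  = (385/151)    [QR: 385 ≡ 1 mod 4, sign kept]
  = (83/151)    [385 ≡ 83 mod 151]
  = -(151/83)    [QR: both ≡ 3 mod 4, sign flips]
  = -(68/83)    [151 ≡ 68 mod 83]
  = -(17/83)    [83 ≡ 3 mod 8 ⇒ (2/83)^2 = +1]
  = -(83/17)    [QR: 17 ≡ 1 mod 4, sign kept]
  = -(15/17)    [83 ≡ 15 mod 17]
  = -(17/15)    [QR: 17 ≡ 1 mod 4, sign kept]
  = -(2/15)    [17 ≡ 2 mod 15]
  = -(1/15)    [15 ≡ 7 mod 8 ⇒ (2/15) = +1]
  = -1    [(1/15) = 1]

-1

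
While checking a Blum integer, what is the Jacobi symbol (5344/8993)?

(5344/8993)
  = (167/8993)    [8993 ≡ 1 mod 8 ⇒ (2/8993)^5 = +1]
  = (8993/167)    [QR: 8993 ≡ 1 mod 4, sign kept]
  = (142/167)    [8993 ≡ 142 mod 167]
  = (71/167)    [167 ≡ 7 mod 8 ⇒ (2/167) = +1]
  = -(167/71)    [QR: both ≡ 3 mod 4, sign flips]
  = -(25/71)    [167 ≡ 25 mod 71]
  = -(71/25)    [QR: 25 ≡ 1 mod 4, sign kept]
  = -(21/25)    [71 ≡ 21 mod 25]
  = -(25/21)    [QR: 21 ≡ 1 mod 4, sign kept]
  = -(4/21)    [25 ≡ 4 mod 21]
  = -(1/21)    [21 ≡ 5 mod 8 ⇒ (2/21)^2 = +1]
  = -1    [(1/21) = 1]

-1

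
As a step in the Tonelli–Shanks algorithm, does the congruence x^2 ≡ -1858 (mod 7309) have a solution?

no

Reduce the numerator: -1858 ≡ 5451 (mod 7309), so (-1858/7309) = (5451/7309).
7309 ≡ 1 (mod 4), so quadratic reciprocity gives (5451/7309) = (7309/5451). Reduce: 7309 ≡ 1858 (mod 5451). Now have (1858/5451).
Factor out 2: 1858 = 2·929. Since 5451 ≡ 3 (mod 8), (2/5451) = -1. Now have -(929/5451).
929 ≡ 1 (mod 4), so quadratic reciprocity gives (929/5451) = (5451/929). Reduce: 5451 ≡ 806 (mod 929). Now have -(806/929).
Factor out 2: 806 = 2·403. Since 929 ≡ 1 (mod 8), (2/929) = +1. Now have -(403/929).
929 ≡ 1 (mod 4), so quadratic reciprocity gives (403/929) = (929/403). Reduce: 929 ≡ 123 (mod 403). Now have -(123/403).
Both 123 ≡ 3 and 403 ≡ 3 (mod 4), so reciprocity gives (123/403) = -(403/123). Reduce: 403 ≡ 34 (mod 123). Now have (34/123).
Factor out 2: 34 = 2·17. Since 123 ≡ 3 (mod 8), (2/123) = -1. Now have -(17/123).
17 ≡ 1 (mod 4), so quadratic reciprocity gives (17/123) = (123/17). Reduce: 123 ≡ 4 (mod 17). Now have -(4/17).
Factor out 2: 4 = 2^2. Since 17 ≡ 1 (mod 8), (2/17) = +1, and (2/17)^2 = +1. Now have -(1/17).
(1/17) = 1. Collecting the sign factors: -1.
(-1858/7309) = -1, and 7309 is prime, so -1858 is not a quadratic residue mod 7309.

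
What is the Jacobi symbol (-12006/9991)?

Pull out -1: (-12006/9991) = (-1/9991)·(12006/9991). Since 9991 ≡ 3 (mod 4), (-1/9991) = -1. Now have -(12006/9991).
Reduce the numerator: 12006 ≡ 2015 (mod 9991), so (12006/9991) = (2015/9991).
Both 2015 ≡ 3 and 9991 ≡ 3 (mod 4), so reciprocity gives (2015/9991) = -(9991/2015). Reduce: 9991 ≡ 1931 (mod 2015). Now have (1931/2015).
Both 1931 ≡ 3 and 2015 ≡ 3 (mod 4), so reciprocity gives (1931/2015) = -(2015/1931). Reduce: 2015 ≡ 84 (mod 1931). Now have -(84/1931).
Factor out 2: 84 = 2^2·21. Since 1931 ≡ 3 (mod 8), (2/1931) = -1, and (2/1931)^2 = +1. Now have -(21/1931).
21 ≡ 1 (mod 4), so quadratic reciprocity gives (21/1931) = (1931/21). Reduce: 1931 ≡ 20 (mod 21). Now have -(20/21).
Factor out 2: 20 = 2^2·5. Since 21 ≡ 5 (mod 8), (2/21) = -1, and (2/21)^2 = +1. Now have -(5/21).
5 ≡ 1 (mod 4), so quadratic reciprocity gives (5/21) = (21/5). Reduce: 21 ≡ 1 (mod 5). Now have -(1/5).
(1/5) = 1. Collecting the sign factors: -1.

-1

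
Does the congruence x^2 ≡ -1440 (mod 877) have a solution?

(-1440|877)
  = (314|877)    [-1440 ≡ 314 mod 877]
  = -(157|877)    [877 ≡ 5 mod 8 ⇒ (2|877) = -1]
  = -(877|157)    [QR: 157 ≡ 1 mod 4, sign kept]
  = -(92|157)    [877 ≡ 92 mod 157]
  = -(23|157)    [157 ≡ 5 mod 8 ⇒ (2|157)^2 = +1]
  = -(157|23)    [QR: 157 ≡ 1 mod 4, sign kept]
  = -(19|23)    [157 ≡ 19 mod 23]
  = (23|19)    [QR: both ≡ 3 mod 4, sign flips]
  = (4|19)    [23 ≡ 4 mod 19]
  = (1|19)    [19 ≡ 3 mod 8 ⇒ (2|19)^2 = +1]
  = 1    [(1|19) = 1]
The Legendre symbol is 1, so x^2 ≡ -1440 (mod 877) has solution.

yes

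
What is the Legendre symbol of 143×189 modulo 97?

1

By multiplicativity, (143·189/97) = (143/97)·(189/97).
First factor (143/97):
Reduce the numerator: 143 ≡ 46 (mod 97), so (143/97) = (46/97).
Factor out 2: 46 = 2·23. Since 97 ≡ 1 (mod 8), (2/97) = +1. Now have (23/97).
97 ≡ 1 (mod 4), so quadratic reciprocity gives (23/97) = (97/23). Reduce: 97 ≡ 5 (mod 23). Now have (5/23).
5 ≡ 1 (mod 4), so quadratic reciprocity gives (5/23) = (23/5). Reduce: 23 ≡ 3 (mod 5). Now have (3/5).
5 ≡ 1 (mod 4), so quadratic reciprocity gives (3/5) = (5/3). Reduce: 5 ≡ 2 (mod 3). Now have (2/3).
Factor out 2: 2 = 2. Since 3 ≡ 3 (mod 8), (2/3) = -1. Now have -(1/3).
(1/3) = 1. Collecting the sign factors: -1.
Second factor (189/97):
Reduce the numerator: 189 ≡ 92 (mod 97), so (189/97) = (92/97).
Factor out 2: 92 = 2^2·23. Since 97 ≡ 1 (mod 8), (2/97) = +1, and (2/97)^2 = +1. Now have (23/97).
97 ≡ 1 (mod 4), so quadratic reciprocity gives (23/97) = (97/23). Reduce: 97 ≡ 5 (mod 23). Now have (5/23).
5 ≡ 1 (mod 4), so quadratic reciprocity gives (5/23) = (23/5). Reduce: 23 ≡ 3 (mod 5). Now have (3/5).
5 ≡ 1 (mod 4), so quadratic reciprocity gives (3/5) = (5/3). Reduce: 5 ≡ 2 (mod 3). Now have (2/3).
Factor out 2: 2 = 2. Since 3 ≡ 3 (mod 8), (2/3) = -1. Now have -(1/3).
(1/3) = 1. Collecting the sign factors: -1.
Product: (-1)·(-1) = 1.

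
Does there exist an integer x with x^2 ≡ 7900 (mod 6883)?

(7900|6883)
  = (1017|6883)    [7900 ≡ 1017 mod 6883]
  = (6883|1017)    [QR: 1017 ≡ 1 mod 4, sign kept]
  = (781|1017)    [6883 ≡ 781 mod 1017]
  = (1017|781)    [QR: 781 ≡ 1 mod 4, sign kept]
  = (236|781)    [1017 ≡ 236 mod 781]
  = (59|781)    [781 ≡ 5 mod 8 ⇒ (2|781)^2 = +1]
  = (781|59)    [QR: 781 ≡ 1 mod 4, sign kept]
  = (14|59)    [781 ≡ 14 mod 59]
  = -(7|59)    [59 ≡ 3 mod 8 ⇒ (2|59) = -1]
  = (59|7)    [QR: both ≡ 3 mod 4, sign flips]
  = (3|7)    [59 ≡ 3 mod 7]
  = -(7|3)    [QR: both ≡ 3 mod 4, sign flips]
  = -(1|3)    [7 ≡ 1 mod 3]
  = -1    [(1|3) = 1]
The Legendre symbol is -1, so x^2 ≡ 7900 (mod 6883) has no solution.

no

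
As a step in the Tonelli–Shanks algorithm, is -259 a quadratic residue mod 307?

(-259|307)
  = -(259|307)    [307 ≡ 3 mod 4 ⇒ (-1|307) = -1]
  = (307|259)    [QR: both ≡ 3 mod 4, sign flips]
  = (48|259)    [307 ≡ 48 mod 259]
  = (3|259)    [259 ≡ 3 mod 8 ⇒ (2|259)^4 = +1]
  = -(259|3)    [QR: both ≡ 3 mod 4, sign flips]
  = -(1|3)    [259 ≡ 1 mod 3]
  = -1    [(1|3) = 1]
The Legendre symbol is -1, so x^2 ≡ -259 (mod 307) has no solution.

no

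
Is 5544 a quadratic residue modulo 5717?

(5544/5717)
  = -(693/5717)    [5717 ≡ 5 mod 8 ⇒ (2/5717)^3 = -1]
  = -(5717/693)    [QR: 693 ≡ 1 mod 4, sign kept]
  = -(173/693)    [5717 ≡ 173 mod 693]
  = -(693/173)    [QR: 173 ≡ 1 mod 4, sign kept]
  = -(1/173)    [693 ≡ 1 mod 173]
  = -1    [(1/173) = 1]
The Legendre symbol is -1, so x^2 ≡ 5544 (mod 5717) has no solution.

no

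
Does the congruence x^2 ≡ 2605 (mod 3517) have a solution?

no

2605 ≡ 1 (mod 4), so quadratic reciprocity gives (2605|3517) = (3517|2605). Reduce: 3517 ≡ 912 (mod 2605). Now have (912|2605).
Factor out 2: 912 = 2^4·57. Since 2605 ≡ 5 (mod 8), (2|2605) = -1, and (2|2605)^4 = +1. Now have (57|2605).
57 ≡ 1 (mod 4), so quadratic reciprocity gives (57|2605) = (2605|57). Reduce: 2605 ≡ 40 (mod 57). Now have (40|57).
Factor out 2: 40 = 2^3·5. Since 57 ≡ 1 (mod 8), (2|57) = +1, and (2|57)^3 = +1. Now have (5|57).
5 ≡ 1 (mod 4), so quadratic reciprocity gives (5|57) = (57|5). Reduce: 57 ≡ 2 (mod 5). Now have (2|5).
Factor out 2: 2 = 2. Since 5 ≡ 5 (mod 8), (2|5) = -1. Now have -(1|5).
(1|5) = 1. Collecting the sign factors: -1.
(2605|3517) = -1, and 3517 is prime, so 2605 is not a quadratic residue mod 3517.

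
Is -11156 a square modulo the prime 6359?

yes

(-11156/6359)
  = (1562/6359)    [-11156 ≡ 1562 mod 6359]
  = (781/6359)    [6359 ≡ 7 mod 8 ⇒ (2/6359) = +1]
  = (6359/781)    [QR: 781 ≡ 1 mod 4, sign kept]
  = (111/781)    [6359 ≡ 111 mod 781]
  = (781/111)    [QR: 781 ≡ 1 mod 4, sign kept]
  = (4/111)    [781 ≡ 4 mod 111]
  = (1/111)    [111 ≡ 7 mod 8 ⇒ (2/111)^2 = +1]
  = 1    [(1/111) = 1]
(-11156/6359) = 1, and 6359 is prime, so -11156 is a quadratic residue mod 6359.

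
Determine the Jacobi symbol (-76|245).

(-76|245)
  = (76|245)    [245 ≡ 1 mod 4 ⇒ (-1|245) = +1]
  = (19|245)    [245 ≡ 5 mod 8 ⇒ (2|245)^2 = +1]
  = (245|19)    [QR: 245 ≡ 1 mod 4, sign kept]
  = (17|19)    [245 ≡ 17 mod 19]
  = (19|17)    [QR: 17 ≡ 1 mod 4, sign kept]
  = (2|17)    [19 ≡ 2 mod 17]
  = (1|17)    [17 ≡ 1 mod 8 ⇒ (2|17) = +1]
  = 1    [(1|17) = 1]

1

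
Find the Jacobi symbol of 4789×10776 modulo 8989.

1

By multiplicativity, (4789·10776/8989) = (4789/8989)·(10776/8989).
First factor (4789/8989):
4789 ≡ 1 (mod 4), so quadratic reciprocity gives (4789/8989) = (8989/4789). Reduce: 8989 ≡ 4200 (mod 4789). Now have (4200/4789).
Factor out 2: 4200 = 2^3·525. Since 4789 ≡ 5 (mod 8), (2/4789) = -1, and (2/4789)^3 = -1. Now have -(525/4789).
525 ≡ 1 (mod 4), so quadratic reciprocity gives (525/4789) = (4789/525). Reduce: 4789 ≡ 64 (mod 525). Now have -(64/525).
Factor out 2: 64 = 2^6. Since 525 ≡ 5 (mod 8), (2/525) = -1, and (2/525)^6 = +1. Now have -(1/525).
(1/525) = 1. Collecting the sign factors: -1.
Second factor (10776/8989):
Reduce the numerator: 10776 ≡ 1787 (mod 8989), so (10776/8989) = (1787/8989).
8989 ≡ 1 (mod 4), so quadratic reciprocity gives (1787/8989) = (8989/1787). Reduce: 8989 ≡ 54 (mod 1787). Now have (54/1787).
Factor out 2: 54 = 2·27. Since 1787 ≡ 3 (mod 8), (2/1787) = -1. Now have -(27/1787).
Both 27 ≡ 3 and 1787 ≡ 3 (mod 4), so reciprocity gives (27/1787) = -(1787/27). Reduce: 1787 ≡ 5 (mod 27). Now have (5/27).
5 ≡ 1 (mod 4), so quadratic reciprocity gives (5/27) = (27/5). Reduce: 27 ≡ 2 (mod 5). Now have (2/5).
Factor out 2: 2 = 2. Since 5 ≡ 5 (mod 8), (2/5) = -1. Now have -(1/5).
(1/5) = 1. Collecting the sign factors: -1.
Product: (-1)·(-1) = 1.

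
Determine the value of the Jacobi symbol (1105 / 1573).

0

(1105 / 1573)
  = (1573 / 1105)    [QR: 1105 ≡ 1 mod 4, sign kept]
  = (468 / 1105)    [1573 ≡ 468 mod 1105]
  = (117 / 1105)    [1105 ≡ 1 mod 8 ⇒ (2 / 1105)^2 = +1]
  = (1105 / 117)    [QR: 117 ≡ 1 mod 4, sign kept]
  = (52 / 117)    [1105 ≡ 52 mod 117]
  = (13 / 117)    [117 ≡ 5 mod 8 ⇒ (2 / 117)^2 = +1]
  = (117 / 13)    [QR: 13 ≡ 1 mod 4, sign kept]
  = (0 / 13)    [117 ≡ 0 mod 13]
  = 0    [numerator 0, gcd > 1]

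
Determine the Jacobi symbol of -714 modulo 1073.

(-714/1073)
  = (714/1073)    [1073 ≡ 1 mod 4 ⇒ (-1/1073) = +1]
  = (357/1073)    [1073 ≡ 1 mod 8 ⇒ (2/1073) = +1]
  = (1073/357)    [QR: 357 ≡ 1 mod 4, sign kept]
  = (2/357)    [1073 ≡ 2 mod 357]
  = -(1/357)    [357 ≡ 5 mod 8 ⇒ (2/357) = -1]
  = -1    [(1/357) = 1]

-1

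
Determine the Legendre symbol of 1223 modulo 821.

1

Reduce the numerator: 1223 ≡ 402 (mod 821), so (1223|821) = (402|821).
Factor out 2: 402 = 2·201. Since 821 ≡ 5 (mod 8), (2|821) = -1. Now have -(201|821).
201 ≡ 1 (mod 4), so quadratic reciprocity gives (201|821) = (821|201). Reduce: 821 ≡ 17 (mod 201). Now have -(17|201).
17 ≡ 1 (mod 4), so quadratic reciprocity gives (17|201) = (201|17). Reduce: 201 ≡ 14 (mod 17). Now have -(14|17).
Factor out 2: 14 = 2·7. Since 17 ≡ 1 (mod 8), (2|17) = +1. Now have -(7|17).
17 ≡ 1 (mod 4), so quadratic reciprocity gives (7|17) = (17|7). Reduce: 17 ≡ 3 (mod 7). Now have -(3|7).
Both 3 ≡ 3 and 7 ≡ 3 (mod 4), so reciprocity gives (3|7) = -(7|3). Reduce: 7 ≡ 1 (mod 3). Now have (1|3).
(1|3) = 1. Collecting the sign factors: 1.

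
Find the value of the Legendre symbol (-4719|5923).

-1

Pull out -1: (-4719|5923) = (-1|5923)·(4719|5923). Since 5923 ≡ 3 (mod 4), (-1|5923) = -1. Now have -(4719|5923).
Both 4719 ≡ 3 and 5923 ≡ 3 (mod 4), so reciprocity gives (4719|5923) = -(5923|4719). Reduce: 5923 ≡ 1204 (mod 4719). Now have (1204|4719).
Factor out 2: 1204 = 2^2·301. Since 4719 ≡ 7 (mod 8), (2|4719) = +1, and (2|4719)^2 = +1. Now have (301|4719).
301 ≡ 1 (mod 4), so quadratic reciprocity gives (301|4719) = (4719|301). Reduce: 4719 ≡ 204 (mod 301). Now have (204|301).
Factor out 2: 204 = 2^2·51. Since 301 ≡ 5 (mod 8), (2|301) = -1, and (2|301)^2 = +1. Now have (51|301).
301 ≡ 1 (mod 4), so quadratic reciprocity gives (51|301) = (301|51). Reduce: 301 ≡ 46 (mod 51). Now have (46|51).
Factor out 2: 46 = 2·23. Since 51 ≡ 3 (mod 8), (2|51) = -1. Now have -(23|51).
Both 23 ≡ 3 and 51 ≡ 3 (mod 4), so reciprocity gives (23|51) = -(51|23). Reduce: 51 ≡ 5 (mod 23). Now have (5|23).
5 ≡ 1 (mod 4), so quadratic reciprocity gives (5|23) = (23|5). Reduce: 23 ≡ 3 (mod 5). Now have (3|5).
5 ≡ 1 (mod 4), so quadratic reciprocity gives (3|5) = (5|3). Reduce: 5 ≡ 2 (mod 3). Now have (2|3).
Factor out 2: 2 = 2. Since 3 ≡ 3 (mod 8), (2|3) = -1. Now have -(1|3).
(1|3) = 1. Collecting the sign factors: -1.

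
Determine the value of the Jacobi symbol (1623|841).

Reduce the numerator: 1623 ≡ 782 (mod 841), so (1623|841) = (782|841).
Factor out 2: 782 = 2·391. Since 841 ≡ 1 (mod 8), (2|841) = +1. Now have (391|841).
841 ≡ 1 (mod 4), so quadratic reciprocity gives (391|841) = (841|391). Reduce: 841 ≡ 59 (mod 391). Now have (59|391).
Both 59 ≡ 3 and 391 ≡ 3 (mod 4), so reciprocity gives (59|391) = -(391|59). Reduce: 391 ≡ 37 (mod 59). Now have -(37|59).
37 ≡ 1 (mod 4), so quadratic reciprocity gives (37|59) = (59|37). Reduce: 59 ≡ 22 (mod 37). Now have -(22|37).
Factor out 2: 22 = 2·11. Since 37 ≡ 5 (mod 8), (2|37) = -1. Now have (11|37).
37 ≡ 1 (mod 4), so quadratic reciprocity gives (11|37) = (37|11). Reduce: 37 ≡ 4 (mod 11). Now have (4|11).
Factor out 2: 4 = 2^2. Since 11 ≡ 3 (mod 8), (2|11) = -1, and (2|11)^2 = +1. Now have (1|11).
(1|11) = 1. Collecting the sign factors: 1.

1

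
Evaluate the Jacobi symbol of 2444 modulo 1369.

(2444 / 1369)
  = (1075 / 1369)    [2444 ≡ 1075 mod 1369]
  = (1369 / 1075)    [QR: 1369 ≡ 1 mod 4, sign kept]
  = (294 / 1075)    [1369 ≡ 294 mod 1075]
  = -(147 / 1075)    [1075 ≡ 3 mod 8 ⇒ (2 / 1075) = -1]
  = (1075 / 147)    [QR: both ≡ 3 mod 4, sign flips]
  = (46 / 147)    [1075 ≡ 46 mod 147]
  = -(23 / 147)    [147 ≡ 3 mod 8 ⇒ (2 / 147) = -1]
  = (147 / 23)    [QR: both ≡ 3 mod 4, sign flips]
  = (9 / 23)    [147 ≡ 9 mod 23]
  = (23 / 9)    [QR: 9 ≡ 1 mod 4, sign kept]
  = (5 / 9)    [23 ≡ 5 mod 9]
  = (9 / 5)    [QR: 5 ≡ 1 mod 4, sign kept]
  = (4 / 5)    [9 ≡ 4 mod 5]
  = (1 / 5)    [5 ≡ 5 mod 8 ⇒ (2 / 5)^2 = +1]
  = 1    [(1 / 5) = 1]

1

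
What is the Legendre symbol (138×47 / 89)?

1

By multiplicativity, (138·47 / 89) = (138 / 89)·(47 / 89).
First factor (138 / 89):
Reduce the numerator: 138 ≡ 49 (mod 89), so (138 / 89) = (49 / 89).
49 ≡ 1 (mod 4), so quadratic reciprocity gives (49 / 89) = (89 / 49). Reduce: 89 ≡ 40 (mod 49). Now have (40 / 49).
Factor out 2: 40 = 2^3·5. Since 49 ≡ 1 (mod 8), (2 / 49) = +1, and (2 / 49)^3 = +1. Now have (5 / 49).
5 ≡ 1 (mod 4), so quadratic reciprocity gives (5 / 49) = (49 / 5). Reduce: 49 ≡ 4 (mod 5). Now have (4 / 5).
Factor out 2: 4 = 2^2. Since 5 ≡ 5 (mod 8), (2 / 5) = -1, and (2 / 5)^2 = +1. Now have (1 / 5).
(1 / 5) = 1. Collecting the sign factors: 1.
Second factor (47 / 89):
89 ≡ 1 (mod 4), so quadratic reciprocity gives (47 / 89) = (89 / 47). Reduce: 89 ≡ 42 (mod 47). Now have (42 / 47).
Factor out 2: 42 = 2·21. Since 47 ≡ 7 (mod 8), (2 / 47) = +1. Now have (21 / 47).
21 ≡ 1 (mod 4), so quadratic reciprocity gives (21 / 47) = (47 / 21). Reduce: 47 ≡ 5 (mod 21). Now have (5 / 21).
5 ≡ 1 (mod 4), so quadratic reciprocity gives (5 / 21) = (21 / 5). Reduce: 21 ≡ 1 (mod 5). Now have (1 / 5).
(1 / 5) = 1. Collecting the sign factors: 1.
Product: (1)·(1) = 1.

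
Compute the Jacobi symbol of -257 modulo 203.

(-257 / 203)
  = -(257 / 203)    [203 ≡ 3 mod 4 ⇒ (-1 / 203) = -1]
  = -(54 / 203)    [257 ≡ 54 mod 203]
  = (27 / 203)    [203 ≡ 3 mod 8 ⇒ (2 / 203) = -1]
  = -(203 / 27)    [QR: both ≡ 3 mod 4, sign flips]
  = -(14 / 27)    [203 ≡ 14 mod 27]
  = (7 / 27)    [27 ≡ 3 mod 8 ⇒ (2 / 27) = -1]
  = -(27 / 7)    [QR: both ≡ 3 mod 4, sign flips]
  = -(6 / 7)    [27 ≡ 6 mod 7]
  = -(3 / 7)    [7 ≡ 7 mod 8 ⇒ (2 / 7) = +1]
  = (7 / 3)    [QR: both ≡ 3 mod 4, sign flips]
  = (1 / 3)    [7 ≡ 1 mod 3]
  = 1    [(1 / 3) = 1]

1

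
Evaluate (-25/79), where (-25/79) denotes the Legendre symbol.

Pull out -1: (-25/79) = (-1/79)·(25/79). Since 79 ≡ 3 (mod 4), (-1/79) = -1. Now have -(25/79).
25 ≡ 1 (mod 4), so quadratic reciprocity gives (25/79) = (79/25). Reduce: 79 ≡ 4 (mod 25). Now have -(4/25).
Factor out 2: 4 = 2^2. Since 25 ≡ 1 (mod 8), (2/25) = +1, and (2/25)^2 = +1. Now have -(1/25).
(1/25) = 1. Collecting the sign factors: -1.

-1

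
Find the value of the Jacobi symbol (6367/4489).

Reduce the numerator: 6367 ≡ 1878 (mod 4489), so (6367/4489) = (1878/4489).
Factor out 2: 1878 = 2·939. Since 4489 ≡ 1 (mod 8), (2/4489) = +1. Now have (939/4489).
4489 ≡ 1 (mod 4), so quadratic reciprocity gives (939/4489) = (4489/939). Reduce: 4489 ≡ 733 (mod 939). Now have (733/939).
733 ≡ 1 (mod 4), so quadratic reciprocity gives (733/939) = (939/733). Reduce: 939 ≡ 206 (mod 733). Now have (206/733).
Factor out 2: 206 = 2·103. Since 733 ≡ 5 (mod 8), (2/733) = -1. Now have -(103/733).
733 ≡ 1 (mod 4), so quadratic reciprocity gives (103/733) = (733/103). Reduce: 733 ≡ 12 (mod 103). Now have -(12/103).
Factor out 2: 12 = 2^2·3. Since 103 ≡ 7 (mod 8), (2/103) = +1, and (2/103)^2 = +1. Now have -(3/103).
Both 3 ≡ 3 and 103 ≡ 3 (mod 4), so reciprocity gives (3/103) = -(103/3). Reduce: 103 ≡ 1 (mod 3). Now have (1/3).
(1/3) = 1. Collecting the sign factors: 1.

1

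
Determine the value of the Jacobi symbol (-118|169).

(-118|169)
  = (51|169)    [-118 ≡ 51 mod 169]
  = (169|51)    [QR: 169 ≡ 1 mod 4, sign kept]
  = (16|51)    [169 ≡ 16 mod 51]
  = (1|51)    [51 ≡ 3 mod 8 ⇒ (2|51)^4 = +1]
  = 1    [(1|51) = 1]

1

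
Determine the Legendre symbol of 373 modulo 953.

-1

373 ≡ 1 (mod 4), so quadratic reciprocity gives (373/953) = (953/373). Reduce: 953 ≡ 207 (mod 373). Now have (207/373).
373 ≡ 1 (mod 4), so quadratic reciprocity gives (207/373) = (373/207). Reduce: 373 ≡ 166 (mod 207). Now have (166/207).
Factor out 2: 166 = 2·83. Since 207 ≡ 7 (mod 8), (2/207) = +1. Now have (83/207).
Both 83 ≡ 3 and 207 ≡ 3 (mod 4), so reciprocity gives (83/207) = -(207/83). Reduce: 207 ≡ 41 (mod 83). Now have -(41/83).
41 ≡ 1 (mod 4), so quadratic reciprocity gives (41/83) = (83/41). Reduce: 83 ≡ 1 (mod 41). Now have -(1/41).
(1/41) = 1. Collecting the sign factors: -1.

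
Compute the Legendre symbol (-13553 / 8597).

1

Pull out -1: (-13553 / 8597) = (-1 / 8597)·(13553 / 8597). Since 8597 ≡ 1 (mod 4), (-1 / 8597) = +1. Now have (13553 / 8597).
Reduce the numerator: 13553 ≡ 4956 (mod 8597), so (13553 / 8597) = (4956 / 8597).
Factor out 2: 4956 = 2^2·1239. Since 8597 ≡ 5 (mod 8), (2 / 8597) = -1, and (2 / 8597)^2 = +1. Now have (1239 / 8597).
8597 ≡ 1 (mod 4), so quadratic reciprocity gives (1239 / 8597) = (8597 / 1239). Reduce: 8597 ≡ 1163 (mod 1239). Now have (1163 / 1239).
Both 1163 ≡ 3 and 1239 ≡ 3 (mod 4), so reciprocity gives (1163 / 1239) = -(1239 / 1163). Reduce: 1239 ≡ 76 (mod 1163). Now have -(76 / 1163).
Factor out 2: 76 = 2^2·19. Since 1163 ≡ 3 (mod 8), (2 / 1163) = -1, and (2 / 1163)^2 = +1. Now have -(19 / 1163).
Both 19 ≡ 3 and 1163 ≡ 3 (mod 4), so reciprocity gives (19 / 1163) = -(1163 / 19). Reduce: 1163 ≡ 4 (mod 19). Now have (4 / 19).
Factor out 2: 4 = 2^2. Since 19 ≡ 3 (mod 8), (2 / 19) = -1, and (2 / 19)^2 = +1. Now have (1 / 19).
(1 / 19) = 1. Collecting the sign factors: 1.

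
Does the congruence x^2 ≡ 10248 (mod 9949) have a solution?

(10248|9949)
  = (299|9949)    [10248 ≡ 299 mod 9949]
  = (9949|299)    [QR: 9949 ≡ 1 mod 4, sign kept]
  = (82|299)    [9949 ≡ 82 mod 299]
  = -(41|299)    [299 ≡ 3 mod 8 ⇒ (2|299) = -1]
  = -(299|41)    [QR: 41 ≡ 1 mod 4, sign kept]
  = -(12|41)    [299 ≡ 12 mod 41]
  = -(3|41)    [41 ≡ 1 mod 8 ⇒ (2|41)^2 = +1]
  = -(41|3)    [QR: 41 ≡ 1 mod 4, sign kept]
  = -(2|3)    [41 ≡ 2 mod 3]
  = (1|3)    [3 ≡ 3 mod 8 ⇒ (2|3) = -1]
  = 1    [(1|3) = 1]
(10248|9949) = 1, and 9949 is prime, so 10248 is a quadratic residue mod 9949.

yes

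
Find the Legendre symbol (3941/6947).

(3941/6947)
  = (6947/3941)    [QR: 3941 ≡ 1 mod 4, sign kept]
  = (3006/3941)    [6947 ≡ 3006 mod 3941]
  = -(1503/3941)    [3941 ≡ 5 mod 8 ⇒ (2/3941) = -1]
  = -(3941/1503)    [QR: 3941 ≡ 1 mod 4, sign kept]
  = -(935/1503)    [3941 ≡ 935 mod 1503]
  = (1503/935)    [QR: both ≡ 3 mod 4, sign flips]
  = (568/935)    [1503 ≡ 568 mod 935]
  = (71/935)    [935 ≡ 7 mod 8 ⇒ (2/935)^3 = +1]
  = -(935/71)    [QR: both ≡ 3 mod 4, sign flips]
  = -(12/71)    [935 ≡ 12 mod 71]
  = -(3/71)    [71 ≡ 7 mod 8 ⇒ (2/71)^2 = +1]
  = (71/3)    [QR: both ≡ 3 mod 4, sign flips]
  = (2/3)    [71 ≡ 2 mod 3]
  = -(1/3)    [3 ≡ 3 mod 8 ⇒ (2/3) = -1]
  = -1    [(1/3) = 1]

-1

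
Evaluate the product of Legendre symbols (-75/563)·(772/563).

By multiplicativity, (-75·772/563) = (-75/563)·(772/563).
First factor (-75/563):
(-75/563)
  = (488/563)    [-75 ≡ 488 mod 563]
  = -(61/563)    [563 ≡ 3 mod 8 ⇒ (2/563)^3 = -1]
  = -(563/61)    [QR: 61 ≡ 1 mod 4, sign kept]
  = -(14/61)    [563 ≡ 14 mod 61]
  = (7/61)    [61 ≡ 5 mod 8 ⇒ (2/61) = -1]
  = (61/7)    [QR: 61 ≡ 1 mod 4, sign kept]
  = (5/7)    [61 ≡ 5 mod 7]
  = (7/5)    [QR: 5 ≡ 1 mod 4, sign kept]
  = (2/5)    [7 ≡ 2 mod 5]
  = -(1/5)    [5 ≡ 5 mod 8 ⇒ (2/5) = -1]
  = -1    [(1/5) = 1]
Second factor (772/563):
(772/563)
  = (209/563)    [772 ≡ 209 mod 563]
  = (563/209)    [QR: 209 ≡ 1 mod 4, sign kept]
  = (145/209)    [563 ≡ 145 mod 209]
  = (209/145)    [QR: 145 ≡ 1 mod 4, sign kept]
  = (64/145)    [209 ≡ 64 mod 145]
  = (1/145)    [145 ≡ 1 mod 8 ⇒ (2/145)^6 = +1]
  = 1    [(1/145) = 1]
Product: (-1)·(1) = -1.

-1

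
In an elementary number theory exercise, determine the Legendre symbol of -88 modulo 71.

(-88/71)
  = -(88/71)    [71 ≡ 3 mod 4 ⇒ (-1/71) = -1]
  = -(17/71)    [88 ≡ 17 mod 71]
  = -(71/17)    [QR: 17 ≡ 1 mod 4, sign kept]
  = -(3/17)    [71 ≡ 3 mod 17]
  = -(17/3)    [QR: 17 ≡ 1 mod 4, sign kept]
  = -(2/3)    [17 ≡ 2 mod 3]
  = (1/3)    [3 ≡ 3 mod 8 ⇒ (2/3) = -1]
  = 1    [(1/3) = 1]

1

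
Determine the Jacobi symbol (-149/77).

Reduce the numerator: -149 ≡ 5 (mod 77), so (-149/77) = (5/77).
5 ≡ 1 (mod 4), so quadratic reciprocity gives (5/77) = (77/5). Reduce: 77 ≡ 2 (mod 5). Now have (2/5).
Factor out 2: 2 = 2. Since 5 ≡ 5 (mod 8), (2/5) = -1. Now have -(1/5).
(1/5) = 1. Collecting the sign factors: -1.

-1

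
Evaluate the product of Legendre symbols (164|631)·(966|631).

By multiplicativity, (164·966|631) = (164|631)·(966|631).
First factor (164|631):
(164|631)
  = (41|631)    [631 ≡ 7 mod 8 ⇒ (2|631)^2 = +1]
  = (631|41)    [QR: 41 ≡ 1 mod 4, sign kept]
  = (16|41)    [631 ≡ 16 mod 41]
  = (1|41)    [41 ≡ 1 mod 8 ⇒ (2|41)^4 = +1]
  = 1    [(1|41) = 1]
Second factor (966|631):
(966|631)
  = (335|631)    [966 ≡ 335 mod 631]
  = -(631|335)    [QR: both ≡ 3 mod 4, sign flips]
  = -(296|335)    [631 ≡ 296 mod 335]
  = -(37|335)    [335 ≡ 7 mod 8 ⇒ (2|335)^3 = +1]
  = -(335|37)    [QR: 37 ≡ 1 mod 4, sign kept]
  = -(2|37)    [335 ≡ 2 mod 37]
  = (1|37)    [37 ≡ 5 mod 8 ⇒ (2|37) = -1]
  = 1    [(1|37) = 1]
Product: (1)·(1) = 1.

1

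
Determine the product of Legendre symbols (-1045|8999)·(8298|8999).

By multiplicativity, (-1045·8298|8999) = (-1045|8999)·(8298|8999).
First factor (-1045|8999):
Pull out -1: (-1045|8999) = (-1|8999)·(1045|8999). Since 8999 ≡ 3 (mod 4), (-1|8999) = -1. Now have -(1045|8999).
1045 ≡ 1 (mod 4), so quadratic reciprocity gives (1045|8999) = (8999|1045). Reduce: 8999 ≡ 639 (mod 1045). Now have -(639|1045).
1045 ≡ 1 (mod 4), so quadratic reciprocity gives (639|1045) = (1045|639). Reduce: 1045 ≡ 406 (mod 639). Now have -(406|639).
Factor out 2: 406 = 2·203. Since 639 ≡ 7 (mod 8), (2|639) = +1. Now have -(203|639).
Both 203 ≡ 3 and 639 ≡ 3 (mod 4), so reciprocity gives (203|639) = -(639|203). Reduce: 639 ≡ 30 (mod 203). Now have (30|203).
Factor out 2: 30 = 2·15. Since 203 ≡ 3 (mod 8), (2|203) = -1. Now have -(15|203).
Both 15 ≡ 3 and 203 ≡ 3 (mod 4), so reciprocity gives (15|203) = -(203|15). Reduce: 203 ≡ 8 (mod 15). Now have (8|15).
Factor out 2: 8 = 2^3. Since 15 ≡ 7 (mod 8), (2|15) = +1, and (2|15)^3 = +1. Now have (1|15).
(1|15) = 1. Collecting the sign factors: 1.
Second factor (8298|8999):
Factor out 2: 8298 = 2·4149. Since 8999 ≡ 7 (mod 8), (2|8999) = +1. Now have (4149|8999).
4149 ≡ 1 (mod 4), so quadratic reciprocity gives (4149|8999) = (8999|4149). Reduce: 8999 ≡ 701 (mod 4149). Now have (701|4149).
701 ≡ 1 (mod 4), so quadratic reciprocity gives (701|4149) = (4149|701). Reduce: 4149 ≡ 644 (mod 701). Now have (644|701).
Factor out 2: 644 = 2^2·161. Since 701 ≡ 5 (mod 8), (2|701) = -1, and (2|701)^2 = +1. Now have (161|701).
161 ≡ 1 (mod 4), so quadratic reciprocity gives (161|701) = (701|161). Reduce: 701 ≡ 57 (mod 161). Now have (57|161).
57 ≡ 1 (mod 4), so quadratic reciprocity gives (57|161) = (161|57). Reduce: 161 ≡ 47 (mod 57). Now have (47|57).
57 ≡ 1 (mod 4), so quadratic reciprocity gives (47|57) = (57|47). Reduce: 57 ≡ 10 (mod 47). Now have (10|47).
Factor out 2: 10 = 2·5. Since 47 ≡ 7 (mod 8), (2|47) = +1. Now have (5|47).
5 ≡ 1 (mod 4), so quadratic reciprocity gives (5|47) = (47|5). Reduce: 47 ≡ 2 (mod 5). Now have (2|5).
Factor out 2: 2 = 2. Since 5 ≡ 5 (mod 8), (2|5) = -1. Now have -(1|5).
(1|5) = 1. Collecting the sign factors: -1.
Product: (1)·(-1) = -1.

-1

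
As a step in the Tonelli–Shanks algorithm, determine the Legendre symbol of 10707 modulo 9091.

Reduce the numerator: 10707 ≡ 1616 (mod 9091), so (10707|9091) = (1616|9091).
Factor out 2: 1616 = 2^4·101. Since 9091 ≡ 3 (mod 8), (2|9091) = -1, and (2|9091)^4 = +1. Now have (101|9091).
101 ≡ 1 (mod 4), so quadratic reciprocity gives (101|9091) = (9091|101). Reduce: 9091 ≡ 1 (mod 101). Now have (1|101).
(1|101) = 1. Collecting the sign factors: 1.

1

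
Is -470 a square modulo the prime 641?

no

Reduce the numerator: -470 ≡ 171 (mod 641), so (-470/641) = (171/641).
641 ≡ 1 (mod 4), so quadratic reciprocity gives (171/641) = (641/171). Reduce: 641 ≡ 128 (mod 171). Now have (128/171).
Factor out 2: 128 = 2^7. Since 171 ≡ 3 (mod 8), (2/171) = -1, and (2/171)^7 = -1. Now have -(1/171).
(1/171) = 1. Collecting the sign factors: -1.
The Legendre symbol is -1, so x^2 ≡ -470 (mod 641) has no solution.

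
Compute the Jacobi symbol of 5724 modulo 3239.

Reduce the numerator: 5724 ≡ 2485 (mod 3239), so (5724/3239) = (2485/3239).
2485 ≡ 1 (mod 4), so quadratic reciprocity gives (2485/3239) = (3239/2485). Reduce: 3239 ≡ 754 (mod 2485). Now have (754/2485).
Factor out 2: 754 = 2·377. Since 2485 ≡ 5 (mod 8), (2/2485) = -1. Now have -(377/2485).
377 ≡ 1 (mod 4), so quadratic reciprocity gives (377/2485) = (2485/377). Reduce: 2485 ≡ 223 (mod 377). Now have -(223/377).
377 ≡ 1 (mod 4), so quadratic reciprocity gives (223/377) = (377/223). Reduce: 377 ≡ 154 (mod 223). Now have -(154/223).
Factor out 2: 154 = 2·77. Since 223 ≡ 7 (mod 8), (2/223) = +1. Now have -(77/223).
77 ≡ 1 (mod 4), so quadratic reciprocity gives (77/223) = (223/77). Reduce: 223 ≡ 69 (mod 77). Now have -(69/77).
69 ≡ 1 (mod 4), so quadratic reciprocity gives (69/77) = (77/69). Reduce: 77 ≡ 8 (mod 69). Now have -(8/69).
Factor out 2: 8 = 2^3. Since 69 ≡ 5 (mod 8), (2/69) = -1, and (2/69)^3 = -1. Now have (1/69).
(1/69) = 1. Collecting the sign factors: 1.

1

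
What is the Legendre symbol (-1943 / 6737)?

(-1943 / 6737)
  = (4794 / 6737)    [-1943 ≡ 4794 mod 6737]
  = (2397 / 6737)    [6737 ≡ 1 mod 8 ⇒ (2 / 6737) = +1]
  = (6737 / 2397)    [QR: 2397 ≡ 1 mod 4, sign kept]
  = (1943 / 2397)    [6737 ≡ 1943 mod 2397]
  = (2397 / 1943)    [QR: 2397 ≡ 1 mod 4, sign kept]
  = (454 / 1943)    [2397 ≡ 454 mod 1943]
  = (227 / 1943)    [1943 ≡ 7 mod 8 ⇒ (2 / 1943) = +1]
  = -(1943 / 227)    [QR: both ≡ 3 mod 4, sign flips]
  = -(127 / 227)    [1943 ≡ 127 mod 227]
  = (227 / 127)    [QR: both ≡ 3 mod 4, sign flips]
  = (100 / 127)    [227 ≡ 100 mod 127]
  = (25 / 127)    [127 ≡ 7 mod 8 ⇒ (2 / 127)^2 = +1]
  = (127 / 25)    [QR: 25 ≡ 1 mod 4, sign kept]
  = (2 / 25)    [127 ≡ 2 mod 25]
  = (1 / 25)    [25 ≡ 1 mod 8 ⇒ (2 / 25) = +1]
  = 1    [(1 / 25) = 1]

1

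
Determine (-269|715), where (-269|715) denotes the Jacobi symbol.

Reduce the numerator: -269 ≡ 446 (mod 715), so (-269|715) = (446|715).
Factor out 2: 446 = 2·223. Since 715 ≡ 3 (mod 8), (2|715) = -1. Now have -(223|715).
Both 223 ≡ 3 and 715 ≡ 3 (mod 4), so reciprocity gives (223|715) = -(715|223). Reduce: 715 ≡ 46 (mod 223). Now have (46|223).
Factor out 2: 46 = 2·23. Since 223 ≡ 7 (mod 8), (2|223) = +1. Now have (23|223).
Both 23 ≡ 3 and 223 ≡ 3 (mod 4), so reciprocity gives (23|223) = -(223|23). Reduce: 223 ≡ 16 (mod 23). Now have -(16|23).
Factor out 2: 16 = 2^4. Since 23 ≡ 7 (mod 8), (2|23) = +1, and (2|23)^4 = +1. Now have -(1|23).
(1|23) = 1. Collecting the sign factors: -1.

-1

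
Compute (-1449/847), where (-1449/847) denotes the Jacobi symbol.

0

(-1449/847)
  = -(1449/847)    [847 ≡ 3 mod 4 ⇒ (-1/847) = -1]
  = -(602/847)    [1449 ≡ 602 mod 847]
  = -(301/847)    [847 ≡ 7 mod 8 ⇒ (2/847) = +1]
  = -(847/301)    [QR: 301 ≡ 1 mod 4, sign kept]
  = -(245/301)    [847 ≡ 245 mod 301]
  = -(301/245)    [QR: 245 ≡ 1 mod 4, sign kept]
  = -(56/245)    [301 ≡ 56 mod 245]
  = (7/245)    [245 ≡ 5 mod 8 ⇒ (2/245)^3 = -1]
  = (245/7)    [QR: 245 ≡ 1 mod 4, sign kept]
  = (0/7)    [245 ≡ 0 mod 7]
  = 0    [numerator 0, gcd > 1]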